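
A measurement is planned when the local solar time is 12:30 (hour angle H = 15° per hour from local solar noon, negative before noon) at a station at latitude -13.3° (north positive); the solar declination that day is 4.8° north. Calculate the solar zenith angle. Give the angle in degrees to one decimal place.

19.6°

Hour angle H = 15° × (12.5 − 12) = 7.50°.
cos θ_z = sin(-13.3°) sin(4.8°) + cos(-13.3°) cos(4.8°) cos(7.50°) = -0.0193 + 0.9615 = 0.9422.
θ_z = arccos(0.9422) = 19.58°.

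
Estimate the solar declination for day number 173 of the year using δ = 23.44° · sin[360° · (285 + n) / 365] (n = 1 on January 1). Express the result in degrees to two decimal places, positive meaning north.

360 × (285 + 173) / 365 = 451.726°; sin(451.726°) = 0.9995.
δ = 23.44 × 0.9995 = 23.428° ≈ +23.43°.

+23.43°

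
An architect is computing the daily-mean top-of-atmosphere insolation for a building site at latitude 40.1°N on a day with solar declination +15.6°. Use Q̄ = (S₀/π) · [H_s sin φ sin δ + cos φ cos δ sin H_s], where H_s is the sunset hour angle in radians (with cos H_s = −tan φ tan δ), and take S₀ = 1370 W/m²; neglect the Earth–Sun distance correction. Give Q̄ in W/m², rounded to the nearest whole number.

The sunset hour angle satisfies cos H_s = −tan φ tan δ = -0.2351, giving H_s = 103.60°. In radians, H_s = 1.8082.
H_s sin φ sin δ = 1.8082 × 0.6441 × 0.2689 = 0.3132.
cos φ cos δ sin H_s = 0.7649 × 0.9632 × 0.9720 = 0.7161.
Q̄ = (1370/π) × (0.3132 + 0.7161) = 436.08 × 1.0293 = 448.86 W/m².

449 W/m²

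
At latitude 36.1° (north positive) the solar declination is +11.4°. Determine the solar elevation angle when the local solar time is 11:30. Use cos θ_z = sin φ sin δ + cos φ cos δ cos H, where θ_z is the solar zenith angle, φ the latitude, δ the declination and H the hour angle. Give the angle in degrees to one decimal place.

64.4°

Hour angle H = 15° × (11.5 − 12) = -7.50°.
cos θ_z = sin φ sin δ + cos φ cos δ cos H = (0.5892)(0.1977) + (0.8080)(0.9803)(0.9914) = 0.9018.
θ_z = arccos(0.9018) = 25.60°, so the elevation is 90° − 25.60° = 64.40°.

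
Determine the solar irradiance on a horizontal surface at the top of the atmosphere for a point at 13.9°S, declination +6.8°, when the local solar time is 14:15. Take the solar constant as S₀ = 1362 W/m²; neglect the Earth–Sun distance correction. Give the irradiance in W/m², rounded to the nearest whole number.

1053 W/m²

Hour angle H = 15° × (14.25 − 12) = 33.75°.
cos θ_z = sin φ sin δ + cos φ cos δ cos H = (-0.2402)(0.1184) + (0.9707)(0.9930)(0.8315) = 0.7730.
Top-of-atmosphere irradiance = S₀ cos θ_z = 1362 × 0.7730 = 1052.83 W/m².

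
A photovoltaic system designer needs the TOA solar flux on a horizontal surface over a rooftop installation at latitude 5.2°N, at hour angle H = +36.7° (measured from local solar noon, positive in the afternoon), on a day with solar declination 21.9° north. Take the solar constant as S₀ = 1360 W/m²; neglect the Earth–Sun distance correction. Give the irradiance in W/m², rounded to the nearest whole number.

cos θ_z = sin(5.2°) sin(21.9°) + cos(5.2°) cos(21.9°) cos(36.70°) = 0.0338 + 0.7409 = 0.7747.
Top-of-atmosphere irradiance = S₀ cos θ_z = 1360 × 0.7747 = 1053.59 W/m².

1054 W/m²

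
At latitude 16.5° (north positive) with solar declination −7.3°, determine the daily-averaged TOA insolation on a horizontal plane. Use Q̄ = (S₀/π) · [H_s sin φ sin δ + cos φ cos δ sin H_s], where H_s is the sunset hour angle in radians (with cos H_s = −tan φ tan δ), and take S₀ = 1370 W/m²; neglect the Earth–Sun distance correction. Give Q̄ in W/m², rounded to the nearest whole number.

390 W/m²

−tan φ tan δ = −(0.2962)(-0.1281) = 0.0379; H_s = arccos(0.0379) = 87.83°. In radians, H_s = 1.5329.
H_s sin φ sin δ = 1.5329 × 0.2840 × -0.1271 = -0.0553.
cos φ cos δ sin H_s = 0.9588 × 0.9919 × 0.9993 = 0.9504.
Q̄ = (1370/π) × (-0.0553 + 0.9504) = 436.08 × 0.8951 = 390.34 W/m².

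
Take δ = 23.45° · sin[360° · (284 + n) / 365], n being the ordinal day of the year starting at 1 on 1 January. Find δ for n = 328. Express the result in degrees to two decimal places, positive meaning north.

360 × (284 + 328) / 365 = 603.616°; sin(603.616°) = -0.8958.
δ = 23.45 × -0.8958 = -21.007° ≈ -21.01°.

-21.01°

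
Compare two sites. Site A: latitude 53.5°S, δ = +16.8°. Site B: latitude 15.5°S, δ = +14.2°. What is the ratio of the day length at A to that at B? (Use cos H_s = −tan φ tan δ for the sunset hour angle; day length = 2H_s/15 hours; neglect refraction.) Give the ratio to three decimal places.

0.767

A: H_s = arccos(−tan -53.5° · tan 16.8°) = 65.92°, so 2H_s/15 = 8.7893 h.
B: H_s = arccos(−tan -15.5° · tan 14.2°) = 85.98°, so 2H_s/15 = 11.4640 h.
Ratio A/B = 8.7893 / 11.4640 = 0.7667.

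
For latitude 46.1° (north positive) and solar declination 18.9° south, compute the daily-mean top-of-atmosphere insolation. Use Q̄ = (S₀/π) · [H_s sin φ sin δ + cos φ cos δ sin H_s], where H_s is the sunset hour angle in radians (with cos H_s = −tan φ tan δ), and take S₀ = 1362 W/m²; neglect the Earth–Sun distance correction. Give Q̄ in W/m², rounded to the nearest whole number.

144 W/m²

cos H_s = −tan(46.1°) · tan(-18.9°) = 0.3558, so H_s = arccos(0.3558) = 69.16°. In radians, H_s = 1.2071.
H_s sin φ sin δ = 1.2071 × 0.7206 × -0.3239 = -0.2817.
cos φ cos δ sin H_s = 0.6934 × 0.9461 × 0.9346 = 0.6131.
Q̄ = (1362/π) × (-0.2817 + 0.6131) = 433.54 × 0.3314 = 143.68 W/m².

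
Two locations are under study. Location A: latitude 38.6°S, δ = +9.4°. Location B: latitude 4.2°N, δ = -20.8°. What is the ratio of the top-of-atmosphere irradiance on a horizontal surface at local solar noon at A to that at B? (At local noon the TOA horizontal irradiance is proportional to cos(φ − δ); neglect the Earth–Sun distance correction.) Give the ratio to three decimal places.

A: cos θ_z = cos(-38.6° − (9.4°)) = 0.6691.
B: cos θ_z = cos(4.2° − (-20.8°)) = 0.9063.
Ratio A/B = 0.6691 / 0.9063 = 0.7383.

0.738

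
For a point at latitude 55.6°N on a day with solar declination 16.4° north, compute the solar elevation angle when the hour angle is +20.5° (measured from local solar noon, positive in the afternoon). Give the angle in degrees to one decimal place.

47.8°

With φ = 55.6°, δ = 16.4°, H = 20.50°: sin φ sin δ = 0.2330, cos φ cos δ cos H = 0.5077, so cos θ_z = 0.7407.
θ_z = arccos(0.7407) = 42.21°, so the elevation is 90° − 42.21° = 47.79°.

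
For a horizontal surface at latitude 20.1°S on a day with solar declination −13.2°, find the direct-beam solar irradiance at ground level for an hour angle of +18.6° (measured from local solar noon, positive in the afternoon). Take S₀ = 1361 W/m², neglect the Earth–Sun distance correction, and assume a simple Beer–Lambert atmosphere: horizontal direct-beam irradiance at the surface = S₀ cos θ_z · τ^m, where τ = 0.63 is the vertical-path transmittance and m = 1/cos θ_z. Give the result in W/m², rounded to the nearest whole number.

789 W/m²

cos θ_z = sin φ sin δ + cos φ cos δ cos H = (-0.3437)(-0.2284) + (0.9391)(0.9736)(0.9478) = 0.9451.
Air mass m = 1/cos θ_z = 1/0.9451 = 1.058; τ^m = 0.63^1.058 = 0.6133.
Surface direct beam = 1361 × 0.9451 × 0.6133 = 788.88 W/m².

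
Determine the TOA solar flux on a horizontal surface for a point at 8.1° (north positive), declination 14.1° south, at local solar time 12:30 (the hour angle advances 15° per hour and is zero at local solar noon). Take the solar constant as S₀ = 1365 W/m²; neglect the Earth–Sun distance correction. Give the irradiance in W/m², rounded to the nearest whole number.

1253 W/m²

Hour angle H = 15° × (12.5 − 12) = 7.50°.
With φ = 8.1°, δ = -14.1°, H = 7.50°: sin φ sin δ = -0.0343, cos φ cos δ cos H = 0.9520, so cos θ_z = 0.9177.
Top-of-atmosphere irradiance = S₀ cos θ_z = 1365 × 0.9177 = 1252.66 W/m².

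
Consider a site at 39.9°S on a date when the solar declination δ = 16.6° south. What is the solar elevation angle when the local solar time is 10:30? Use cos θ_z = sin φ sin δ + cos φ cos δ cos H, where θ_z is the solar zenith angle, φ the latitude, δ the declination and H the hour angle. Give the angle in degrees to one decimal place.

59.6°

Hour angle H = 15° × (10.5 − 12) = -22.50°.
With φ = -39.9°, δ = -16.6°, H = -22.50°: sin φ sin δ = 0.1833, cos φ cos δ cos H = 0.6792, so cos θ_z = 0.8625.
θ_z = arccos(0.8625) = 30.40°, so the elevation is 90° − 30.40° = 59.60°.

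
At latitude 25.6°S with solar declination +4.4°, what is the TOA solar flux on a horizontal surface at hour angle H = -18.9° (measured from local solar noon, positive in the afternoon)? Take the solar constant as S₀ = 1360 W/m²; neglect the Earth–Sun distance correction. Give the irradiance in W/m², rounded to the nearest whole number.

1112 W/m²

cos θ_z = sin φ sin δ + cos φ cos δ cos H = (-0.4321)(0.0767) + (0.9018)(0.9971)(0.9461) = 0.8176.
Top-of-atmosphere irradiance = S₀ cos θ_z = 1360 × 0.8176 = 1111.94 W/m².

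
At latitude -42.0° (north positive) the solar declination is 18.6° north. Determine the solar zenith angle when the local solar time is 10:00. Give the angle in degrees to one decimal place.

66.6°

Hour angle H = 15° × (10 − 12) = -30.00°.
cos θ_z = sin(-42.0°) sin(18.6°) + cos(-42.0°) cos(18.6°) cos(-30.00°) = -0.2134 + 0.6100 = 0.3966.
θ_z = arccos(0.3966) = 66.63°.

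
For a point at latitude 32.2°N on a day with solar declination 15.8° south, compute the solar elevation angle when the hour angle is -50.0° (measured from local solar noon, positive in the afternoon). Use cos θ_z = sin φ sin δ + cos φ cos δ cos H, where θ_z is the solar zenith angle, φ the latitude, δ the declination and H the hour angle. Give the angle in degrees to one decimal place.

With φ = 32.2°, δ = -15.8°, H = -50.00°: sin φ sin δ = -0.1451, cos φ cos δ cos H = 0.5234, so cos θ_z = 0.3783.
θ_z = arccos(0.3783) = 67.77°, so the elevation is 90° − 67.77° = 22.23°.

22.2°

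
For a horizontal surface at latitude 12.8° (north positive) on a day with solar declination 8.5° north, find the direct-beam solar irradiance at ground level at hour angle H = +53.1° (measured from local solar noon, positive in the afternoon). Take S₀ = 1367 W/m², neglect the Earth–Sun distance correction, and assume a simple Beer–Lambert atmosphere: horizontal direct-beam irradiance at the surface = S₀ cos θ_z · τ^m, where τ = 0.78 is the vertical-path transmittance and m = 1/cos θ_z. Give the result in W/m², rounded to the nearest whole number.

557 W/m²

cos θ_z = sin(12.8°) sin(8.5°) + cos(12.8°) cos(8.5°) cos(53.10°) = 0.0327 + 0.5791 = 0.6118.
Air mass m = 1/cos θ_z = 1/0.6118 = 1.635; τ^m = 0.78^1.635 = 0.6662.
Surface direct beam = 1367 × 0.6118 × 0.6662 = 557.16 W/m².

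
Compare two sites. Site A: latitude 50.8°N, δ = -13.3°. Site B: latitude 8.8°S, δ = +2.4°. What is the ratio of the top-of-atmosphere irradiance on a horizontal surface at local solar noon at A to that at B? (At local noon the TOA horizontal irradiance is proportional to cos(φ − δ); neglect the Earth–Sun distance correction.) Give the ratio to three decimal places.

0.445

A: cos θ_z = cos(50.8° − (-13.3°)) = 0.4368.
B: cos θ_z = cos(-8.8° − (2.4°)) = 0.9810.
Ratio A/B = 0.4368 / 0.9810 = 0.4453.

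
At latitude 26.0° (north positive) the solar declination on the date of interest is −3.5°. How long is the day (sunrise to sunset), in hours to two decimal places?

11.77 hours

The sunset hour angle satisfies cos H_s = −tan φ tan δ = 0.0298, giving H_s = 88.29°.
Day length = 2 H_s / 15° h⁻¹ = 176.58° / 15 = 11.772 h.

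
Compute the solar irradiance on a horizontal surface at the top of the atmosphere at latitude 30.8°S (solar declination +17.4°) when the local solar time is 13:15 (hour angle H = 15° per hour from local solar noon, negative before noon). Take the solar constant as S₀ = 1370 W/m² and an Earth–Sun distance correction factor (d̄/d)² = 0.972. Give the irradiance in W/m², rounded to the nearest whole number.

Hour angle H = 15° × (13.25 − 12) = 18.75°.
cos θ_z = sin φ sin δ + cos φ cos δ cos H = (-0.5120)(0.2990) + (0.8590)(0.9542)(0.9469) = 0.6230.
Top-of-atmosphere irradiance = S₀ (d̄/d)² cos θ_z = 1370 × 0.972 × 0.6230 = 829.61 W/m².

830 W/m²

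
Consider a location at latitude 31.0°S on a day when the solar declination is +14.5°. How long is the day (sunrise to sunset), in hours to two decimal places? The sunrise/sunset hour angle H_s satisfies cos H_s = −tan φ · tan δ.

10.81 hours

cos H_s = −tan(-31.0°) · tan(14.5°) = 0.1554, so H_s = arccos(0.1554) = 81.06°.
Day length = 2 H_s / 15° h⁻¹ = 162.12° / 15 = 10.808 h.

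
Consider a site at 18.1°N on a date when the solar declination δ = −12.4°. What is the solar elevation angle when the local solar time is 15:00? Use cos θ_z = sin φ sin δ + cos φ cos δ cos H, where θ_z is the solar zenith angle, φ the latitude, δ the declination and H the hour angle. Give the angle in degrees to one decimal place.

36.1°

Hour angle H = 15° × (15 − 12) = 45.00°.
cos θ_z = sin(18.1°) sin(-12.4°) + cos(18.1°) cos(-12.4°) cos(45.00°) = -0.0667 + 0.6564 = 0.5897.
θ_z = arccos(0.5897) = 53.86°, so the elevation is 90° − 53.86° = 36.14°.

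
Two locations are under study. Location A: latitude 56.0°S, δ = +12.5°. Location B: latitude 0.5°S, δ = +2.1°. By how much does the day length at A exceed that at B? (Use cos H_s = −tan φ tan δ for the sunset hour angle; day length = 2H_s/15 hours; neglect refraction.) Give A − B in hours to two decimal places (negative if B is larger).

-2.56 h

A: H_s = arccos(−tan -56.0° · tan 12.5°) = 70.81°, so 2H_s/15 = 9.4413 h.
B: H_s = arccos(−tan -0.5° · tan 2.1°) = 89.98°, so 2H_s/15 = 11.9973 h.
A − B = 9.4413 − 11.9973 = -2.5560 h.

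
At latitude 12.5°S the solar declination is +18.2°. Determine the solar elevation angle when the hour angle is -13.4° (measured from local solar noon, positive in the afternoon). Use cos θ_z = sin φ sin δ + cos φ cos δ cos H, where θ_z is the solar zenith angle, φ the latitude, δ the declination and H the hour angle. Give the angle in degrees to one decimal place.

56.6°

With φ = -12.5°, δ = 18.2°, H = -13.40°: sin φ sin δ = -0.0676, cos φ cos δ cos H = 0.9022, so cos θ_z = 0.8346.
θ_z = arccos(0.8346) = 33.43°, so the elevation is 90° − 33.43° = 56.57°.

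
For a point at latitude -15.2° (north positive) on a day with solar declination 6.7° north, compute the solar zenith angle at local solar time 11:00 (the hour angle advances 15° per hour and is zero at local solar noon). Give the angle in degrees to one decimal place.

Hour angle H = 15° × (11 − 12) = -15.00°.
cos θ_z = sin(-15.2°) sin(6.7°) + cos(-15.2°) cos(6.7°) cos(-15.00°) = -0.0306 + 0.9258 = 0.8952.
θ_z = arccos(0.8952) = 26.47°.

26.5°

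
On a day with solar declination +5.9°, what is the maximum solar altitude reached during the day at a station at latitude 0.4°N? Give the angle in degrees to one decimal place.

84.5°

At local solar noon the hour angle is zero, so the elevation is 90° − |φ − δ| = 90° − |0.4° − (5.9°)| = 90° − 5.5° = 84.5°.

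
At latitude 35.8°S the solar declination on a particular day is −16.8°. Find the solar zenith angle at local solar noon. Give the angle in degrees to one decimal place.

At local solar noon the hour angle is zero, so the zenith angle is |φ − δ| = |-35.8° − (-16.8°)| = 19.0°.

19.0°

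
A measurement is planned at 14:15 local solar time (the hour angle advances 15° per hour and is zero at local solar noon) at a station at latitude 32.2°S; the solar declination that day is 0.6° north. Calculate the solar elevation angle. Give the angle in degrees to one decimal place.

Hour angle H = 15° × (14.25 − 12) = 33.75°.
With φ = -32.2°, δ = 0.6°, H = 33.75°: sin φ sin δ = -0.0056, cos φ cos δ cos H = 0.7035, so cos θ_z = 0.6979.
θ_z = arccos(0.6979) = 45.74°, so the elevation is 90° − 45.74° = 44.26°.

44.3°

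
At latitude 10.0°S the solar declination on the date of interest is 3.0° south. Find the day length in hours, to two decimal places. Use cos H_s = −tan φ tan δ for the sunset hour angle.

−tan φ tan δ = −(-0.1763)(-0.0524) = -0.0092; H_s = arccos(-0.0092) = 90.53°.
Day length = 2 H_s / 15° h⁻¹ = 181.06° / 15 = 12.071 h.

12.07 hours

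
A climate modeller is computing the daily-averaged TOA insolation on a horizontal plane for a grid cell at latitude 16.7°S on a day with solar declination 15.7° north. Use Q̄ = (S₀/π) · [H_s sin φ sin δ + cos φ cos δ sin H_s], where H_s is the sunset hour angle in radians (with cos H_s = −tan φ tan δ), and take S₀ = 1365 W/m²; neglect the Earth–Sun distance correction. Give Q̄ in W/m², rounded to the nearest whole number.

cos H_s = −tan(-16.7°) · tan(15.7°) = 0.0843, so H_s = arccos(0.0843) = 85.16°. In radians, H_s = 1.4863.
H_s sin φ sin δ = 1.4863 × -0.2874 × 0.2706 = -0.1156.
cos φ cos δ sin H_s = 0.9578 × 0.9627 × 0.9964 = 0.9188.
Q̄ = (1365/π) × (-0.1156 + 0.9188) = 434.49 × 0.8032 = 348.98 W/m².

349 W/m²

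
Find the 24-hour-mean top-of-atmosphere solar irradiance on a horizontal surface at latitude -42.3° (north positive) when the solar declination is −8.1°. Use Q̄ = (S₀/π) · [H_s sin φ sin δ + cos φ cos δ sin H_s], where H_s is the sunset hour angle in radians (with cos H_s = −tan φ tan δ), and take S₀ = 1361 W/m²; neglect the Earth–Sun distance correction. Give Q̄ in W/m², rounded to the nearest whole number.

384 W/m²

−tan φ tan δ = −(-0.9099)(-0.1423) = -0.1295; H_s = arccos(-0.1295) = 97.44°. In radians, H_s = 1.7006.
H_s sin φ sin δ = 1.7006 × -0.6730 × -0.1409 = 0.1613.
cos φ cos δ sin H_s = 0.7396 × 0.9900 × 0.9916 = 0.7261.
Q̄ = (1361/π) × (0.1613 + 0.7261) = 433.22 × 0.8874 = 384.44 W/m².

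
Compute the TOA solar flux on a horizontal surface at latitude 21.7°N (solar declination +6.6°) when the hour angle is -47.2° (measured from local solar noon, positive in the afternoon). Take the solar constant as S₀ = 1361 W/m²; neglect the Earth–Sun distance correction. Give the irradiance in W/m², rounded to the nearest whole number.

cos θ_z = sin(21.7°) sin(6.6°) + cos(21.7°) cos(6.6°) cos(-47.20°) = 0.0425 + 0.6271 = 0.6696.
Top-of-atmosphere irradiance = S₀ cos θ_z = 1361 × 0.6696 = 911.33 W/m².

911 W/m²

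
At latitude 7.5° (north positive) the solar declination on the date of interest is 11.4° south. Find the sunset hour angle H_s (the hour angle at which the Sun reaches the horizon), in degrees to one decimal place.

cos H_s = −tan(7.5°) · tan(-11.4°) = 0.0265, so H_s = arccos(0.0265) = 88.48°.

88.5°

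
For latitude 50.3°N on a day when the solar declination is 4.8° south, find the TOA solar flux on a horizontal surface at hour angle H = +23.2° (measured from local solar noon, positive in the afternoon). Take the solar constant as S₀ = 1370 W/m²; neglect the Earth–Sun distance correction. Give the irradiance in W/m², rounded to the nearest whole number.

713 W/m²

With φ = 50.3°, δ = -4.8°, H = 23.20°: sin φ sin δ = -0.0644, cos φ cos δ cos H = 0.5851, so cos θ_z = 0.5207.
Top-of-atmosphere irradiance = S₀ cos θ_z = 1370 × 0.5207 = 713.36 W/m².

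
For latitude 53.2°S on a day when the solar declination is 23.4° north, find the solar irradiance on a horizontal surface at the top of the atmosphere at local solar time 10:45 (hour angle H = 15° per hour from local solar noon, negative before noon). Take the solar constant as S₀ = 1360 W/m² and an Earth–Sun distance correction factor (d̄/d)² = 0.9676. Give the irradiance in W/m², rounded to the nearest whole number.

Hour angle H = 15° × (10.75 − 12) = -18.75°.
cos θ_z = sin(-53.2°) sin(23.4°) + cos(-53.2°) cos(23.4°) cos(-18.75°) = -0.3180 + 0.5206 = 0.2026.
Top-of-atmosphere irradiance = S₀ (d̄/d)² cos θ_z = 1360 × 0.9676 × 0.2026 = 266.61 W/m².

267 W/m²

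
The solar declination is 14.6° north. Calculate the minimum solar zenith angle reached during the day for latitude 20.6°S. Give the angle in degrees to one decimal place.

35.2°

At local solar noon the hour angle is zero, so the zenith angle is |φ − δ| = |-20.6° − (14.6°)| = 35.2°.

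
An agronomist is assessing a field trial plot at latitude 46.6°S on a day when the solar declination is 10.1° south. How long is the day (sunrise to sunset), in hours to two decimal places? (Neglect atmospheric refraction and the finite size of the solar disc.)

The sunset hour angle satisfies cos H_s = −tan φ tan δ = -0.1884, giving H_s = 100.86°.
Day length = 2 H_s / 15° h⁻¹ = 201.72° / 15 = 13.448 h.

13.45 hours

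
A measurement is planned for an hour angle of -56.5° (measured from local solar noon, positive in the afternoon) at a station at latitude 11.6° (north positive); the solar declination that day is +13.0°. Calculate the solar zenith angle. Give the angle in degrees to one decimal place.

55.1°

With φ = 11.6°, δ = 13.0°, H = -56.50°: sin φ sin δ = 0.0452, cos φ cos δ cos H = 0.5268, so cos θ_z = 0.5720.
θ_z = arccos(0.5720) = 55.11°.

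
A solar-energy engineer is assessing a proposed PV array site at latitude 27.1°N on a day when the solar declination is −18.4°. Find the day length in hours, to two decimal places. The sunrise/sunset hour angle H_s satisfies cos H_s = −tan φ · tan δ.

10.69 hours

The sunset hour angle satisfies cos H_s = −tan φ tan δ = 0.1702, giving H_s = 80.20°.
Day length = 2 H_s / 15° h⁻¹ = 160.40° / 15 = 10.693 h.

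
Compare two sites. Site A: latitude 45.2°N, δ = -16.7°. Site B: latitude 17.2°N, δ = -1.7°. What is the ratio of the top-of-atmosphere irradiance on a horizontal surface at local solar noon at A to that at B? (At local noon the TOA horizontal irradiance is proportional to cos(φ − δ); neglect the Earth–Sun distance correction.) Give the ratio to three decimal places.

0.498

A: cos θ_z = cos(45.2° − (-16.7°)) = 0.4710.
B: cos θ_z = cos(17.2° − (-1.7°)) = 0.9461.
Ratio A/B = 0.4710 / 0.9461 = 0.4978.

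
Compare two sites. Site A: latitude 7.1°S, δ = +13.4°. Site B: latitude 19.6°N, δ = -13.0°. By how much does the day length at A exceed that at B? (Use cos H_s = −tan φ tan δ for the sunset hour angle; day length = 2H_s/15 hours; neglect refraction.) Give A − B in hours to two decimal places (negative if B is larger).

+0.40 h

A: H_s = arccos(−tan -7.1° · tan 13.4°) = 88.30°, so 2H_s/15 = 11.7733 h.
B: H_s = arccos(−tan 19.6° · tan -13.0°) = 85.28°, so 2H_s/15 = 11.3707 h.
A − B = 11.7733 − 11.3707 = 0.4026 h.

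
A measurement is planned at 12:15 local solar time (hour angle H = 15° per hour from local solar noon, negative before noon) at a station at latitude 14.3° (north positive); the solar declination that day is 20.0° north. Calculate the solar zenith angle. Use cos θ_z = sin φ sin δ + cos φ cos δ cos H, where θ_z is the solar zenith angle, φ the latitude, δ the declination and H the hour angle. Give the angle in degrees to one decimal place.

Hour angle H = 15° × (12.25 − 12) = 3.75°.
With φ = 14.3°, δ = 20.0°, H = 3.75°: sin φ sin δ = 0.0845, cos φ cos δ cos H = 0.9086, so cos θ_z = 0.9931.
θ_z = arccos(0.9931) = 6.73°.

6.7°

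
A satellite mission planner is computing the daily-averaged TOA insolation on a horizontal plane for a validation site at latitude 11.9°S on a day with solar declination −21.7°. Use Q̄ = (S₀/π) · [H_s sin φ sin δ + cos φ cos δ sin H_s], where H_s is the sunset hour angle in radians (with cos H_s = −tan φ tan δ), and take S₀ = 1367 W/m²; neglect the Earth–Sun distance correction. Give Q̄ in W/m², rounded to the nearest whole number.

449 W/m²

−tan φ tan δ = −(-0.2107)(-0.3979) = -0.0838; H_s = arccos(-0.0838) = 94.81°. In radians, H_s = 1.6547.
H_s sin φ sin δ = 1.6547 × -0.2062 × -0.3697 = 0.1261.
cos φ cos δ sin H_s = 0.9785 × 0.9291 × 0.9965 = 0.9059.
Q̄ = (1367/π) × (0.1261 + 0.9059) = 435.13 × 1.0320 = 449.05 W/m².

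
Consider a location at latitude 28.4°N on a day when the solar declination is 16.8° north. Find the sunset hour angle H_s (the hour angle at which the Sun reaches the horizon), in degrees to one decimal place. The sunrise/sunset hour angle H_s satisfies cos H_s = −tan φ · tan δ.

The sunset hour angle satisfies cos H_s = −tan φ tan δ = -0.1632, giving H_s = 99.39°.

99.4°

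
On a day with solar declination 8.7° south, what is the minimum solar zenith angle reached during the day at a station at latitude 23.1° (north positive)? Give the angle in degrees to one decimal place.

At local solar noon the hour angle is zero, so the zenith angle is |φ − δ| = |23.1° − (-8.7°)| = 31.8°.

31.8°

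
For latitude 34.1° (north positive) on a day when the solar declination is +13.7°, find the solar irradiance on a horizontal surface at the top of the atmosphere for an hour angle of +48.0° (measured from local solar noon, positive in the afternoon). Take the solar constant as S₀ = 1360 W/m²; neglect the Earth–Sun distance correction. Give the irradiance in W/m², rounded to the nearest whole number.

With φ = 34.1°, δ = 13.7°, H = 48.00°: sin φ sin δ = 0.1328, cos φ cos δ cos H = 0.5383, so cos θ_z = 0.6711.
Top-of-atmosphere irradiance = S₀ cos θ_z = 1360 × 0.6711 = 912.70 W/m².

913 W/m²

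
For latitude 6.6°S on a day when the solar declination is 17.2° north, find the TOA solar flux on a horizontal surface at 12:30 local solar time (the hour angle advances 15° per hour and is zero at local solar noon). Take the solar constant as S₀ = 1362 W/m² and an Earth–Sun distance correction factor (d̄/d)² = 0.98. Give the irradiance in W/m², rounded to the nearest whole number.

Hour angle H = 15° × (12.5 − 12) = 7.50°.
cos θ_z = sin(-6.6°) sin(17.2°) + cos(-6.6°) cos(17.2°) cos(7.50°) = -0.0340 + 0.9408 = 0.9068.
Top-of-atmosphere irradiance = S₀ (d̄/d)² cos θ_z = 1362 × 0.98 × 0.9068 = 1210.36 W/m².

1210 W/m²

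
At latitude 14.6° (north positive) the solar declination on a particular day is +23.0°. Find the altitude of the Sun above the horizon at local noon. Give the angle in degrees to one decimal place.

At local solar noon the hour angle is zero, so the elevation is 90° − |φ − δ| = 90° − |14.6° − (23.0°)| = 90° − 8.4° = 81.6°.

81.6°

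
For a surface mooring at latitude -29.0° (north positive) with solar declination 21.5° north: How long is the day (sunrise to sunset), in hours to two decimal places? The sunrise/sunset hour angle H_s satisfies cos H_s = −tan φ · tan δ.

−tan φ tan δ = −(-0.5543)(0.3939) = 0.2183; H_s = arccos(0.2183) = 77.39°.
Day length = 2 H_s / 15° h⁻¹ = 154.78° / 15 = 10.319 h.

10.32 hours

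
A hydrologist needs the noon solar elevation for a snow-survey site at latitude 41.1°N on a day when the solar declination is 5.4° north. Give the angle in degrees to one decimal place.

At local solar noon the hour angle is zero, so the elevation is 90° − |φ − δ| = 90° − |41.1° − (5.4°)| = 90° − 35.7° = 54.3°.

54.3°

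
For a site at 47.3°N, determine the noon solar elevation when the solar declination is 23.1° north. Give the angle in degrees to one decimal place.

At local solar noon the hour angle is zero, so the elevation is 90° − |φ − δ| = 90° − |47.3° − (23.1°)| = 90° − 24.2° = 65.8°.

65.8°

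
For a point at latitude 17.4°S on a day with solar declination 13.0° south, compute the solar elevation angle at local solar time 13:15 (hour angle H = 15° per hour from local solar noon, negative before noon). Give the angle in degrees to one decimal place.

Hour angle H = 15° × (13.25 − 12) = 18.75°.
cos θ_z = sin φ sin δ + cos φ cos δ cos H = (-0.2990)(-0.2250) + (0.9542)(0.9744)(0.9469) = 0.9477.
θ_z = arccos(0.9477) = 18.61°, so the elevation is 90° − 18.61° = 71.39°.

71.4°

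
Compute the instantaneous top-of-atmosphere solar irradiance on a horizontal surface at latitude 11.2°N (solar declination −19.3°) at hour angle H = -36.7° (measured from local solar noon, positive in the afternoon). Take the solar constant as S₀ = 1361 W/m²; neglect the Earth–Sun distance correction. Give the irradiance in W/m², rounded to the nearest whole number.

cos θ_z = sin φ sin δ + cos φ cos δ cos H = (0.1942)(-0.3305) + (0.9810)(0.9438)(0.8018) = 0.6782.
Top-of-atmosphere irradiance = S₀ cos θ_z = 1361 × 0.6782 = 923.03 W/m².

923 W/m²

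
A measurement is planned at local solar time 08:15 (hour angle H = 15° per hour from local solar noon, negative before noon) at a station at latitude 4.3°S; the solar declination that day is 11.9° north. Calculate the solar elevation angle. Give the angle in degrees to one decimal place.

Hour angle H = 15° × (8.25 − 12) = -56.25°.
cos θ_z = sin(-4.3°) sin(11.9°) + cos(-4.3°) cos(11.9°) cos(-56.25°) = -0.0155 + 0.5421 = 0.5266.
θ_z = arccos(0.5266) = 58.22°, so the elevation is 90° − 58.22° = 31.78°.

31.8°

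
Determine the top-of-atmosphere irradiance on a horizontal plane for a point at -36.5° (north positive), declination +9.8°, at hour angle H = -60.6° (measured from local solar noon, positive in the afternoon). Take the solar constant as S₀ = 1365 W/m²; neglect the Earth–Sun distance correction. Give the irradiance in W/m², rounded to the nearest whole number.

393 W/m²

With φ = -36.5°, δ = 9.8°, H = -60.60°: sin φ sin δ = -0.1012, cos φ cos δ cos H = 0.3889, so cos θ_z = 0.2877.
Top-of-atmosphere irradiance = S₀ cos θ_z = 1365 × 0.2877 = 392.71 W/m².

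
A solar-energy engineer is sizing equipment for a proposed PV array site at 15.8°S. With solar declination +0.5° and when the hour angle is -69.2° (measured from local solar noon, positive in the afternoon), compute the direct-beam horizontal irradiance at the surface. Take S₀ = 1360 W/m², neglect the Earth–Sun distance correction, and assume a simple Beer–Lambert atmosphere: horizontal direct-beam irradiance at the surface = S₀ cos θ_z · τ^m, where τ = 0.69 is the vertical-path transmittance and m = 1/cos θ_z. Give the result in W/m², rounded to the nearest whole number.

155 W/m²

With φ = -15.8°, δ = 0.5°, H = -69.20°: sin φ sin δ = -0.0024, cos φ cos δ cos H = 0.3417, so cos θ_z = 0.3393.
Air mass m = 1/cos θ_z = 1/0.3393 = 2.947; τ^m = 0.69^2.947 = 0.3350.
Surface direct beam = 1360 × 0.3393 × 0.3350 = 154.59 W/m².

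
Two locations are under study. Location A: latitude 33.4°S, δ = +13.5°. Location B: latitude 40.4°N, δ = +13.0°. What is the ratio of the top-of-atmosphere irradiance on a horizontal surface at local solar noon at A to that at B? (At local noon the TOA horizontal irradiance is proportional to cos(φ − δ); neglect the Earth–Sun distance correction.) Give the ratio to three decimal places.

A: cos θ_z = cos(-33.4° − (13.5°)) = 0.6833.
B: cos θ_z = cos(40.4° − (13.0°)) = 0.8878.
Ratio A/B = 0.6833 / 0.8878 = 0.7697.

0.770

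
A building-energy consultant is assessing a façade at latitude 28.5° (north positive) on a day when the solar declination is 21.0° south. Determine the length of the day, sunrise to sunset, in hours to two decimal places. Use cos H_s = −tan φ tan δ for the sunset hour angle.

10.40 hours

The sunset hour angle satisfies cos H_s = −tan φ tan δ = 0.2084, giving H_s = 77.97°.
Day length = 2 H_s / 15° h⁻¹ = 155.94° / 15 = 10.396 h.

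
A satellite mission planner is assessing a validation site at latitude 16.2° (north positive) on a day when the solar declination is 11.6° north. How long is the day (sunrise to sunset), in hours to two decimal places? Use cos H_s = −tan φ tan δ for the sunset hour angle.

cos H_s = −tan(16.2°) · tan(11.6°) = -0.0596, so H_s = arccos(-0.0596) = 93.42°.
Day length = 2 H_s / 15° h⁻¹ = 186.84° / 15 = 12.456 h.

12.46 hours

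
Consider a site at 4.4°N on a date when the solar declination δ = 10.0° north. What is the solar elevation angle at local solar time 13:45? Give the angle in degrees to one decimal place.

63.4°

Hour angle H = 15° × (13.75 − 12) = 26.25°.
With φ = 4.4°, δ = 10.0°, H = 26.25°: sin φ sin δ = 0.0133, cos φ cos δ cos H = 0.8806, so cos θ_z = 0.8939.
θ_z = arccos(0.8939) = 26.63°, so the elevation is 90° − 26.63° = 63.37°.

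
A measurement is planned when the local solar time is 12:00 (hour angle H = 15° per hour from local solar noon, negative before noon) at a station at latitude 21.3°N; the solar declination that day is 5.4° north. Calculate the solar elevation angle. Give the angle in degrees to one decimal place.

Hour angle H = 15° × (12 − 12) = 0.00°.
cos θ_z = sin(21.3°) sin(5.4°) + cos(21.3°) cos(5.4°) cos(0.00°) = 0.0342 + 0.9276 = 0.9618.
θ_z = arccos(0.9618) = 15.89°, so the elevation is 90° − 15.89° = 74.11°.

74.1°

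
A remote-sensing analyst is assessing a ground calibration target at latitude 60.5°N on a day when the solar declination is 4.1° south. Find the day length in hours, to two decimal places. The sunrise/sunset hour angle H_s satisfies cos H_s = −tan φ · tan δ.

11.03 hours

cos H_s = −tan(60.5°) · tan(-4.1°) = 0.1267, so H_s = arccos(0.1267) = 82.72°.
Day length = 2 H_s / 15° h⁻¹ = 165.44° / 15 = 11.029 h.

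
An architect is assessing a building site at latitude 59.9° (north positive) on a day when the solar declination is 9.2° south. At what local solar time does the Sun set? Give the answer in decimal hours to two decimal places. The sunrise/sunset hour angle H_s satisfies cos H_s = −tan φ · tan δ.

16.92 h

The sunset hour angle satisfies cos H_s = −tan φ tan δ = 0.2794, giving H_s = 73.78°.
Sunset is at 12 + H_s/15 = 12 + 4.919 = 16.919 h local solar time.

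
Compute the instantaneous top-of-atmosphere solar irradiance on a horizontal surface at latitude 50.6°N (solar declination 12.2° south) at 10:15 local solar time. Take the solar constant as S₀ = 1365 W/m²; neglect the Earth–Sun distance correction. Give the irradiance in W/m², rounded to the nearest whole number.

537 W/m²

Hour angle H = 15° × (10.25 − 12) = -26.25°.
cos θ_z = sin φ sin δ + cos φ cos δ cos H = (0.7727)(-0.2113) + (0.6347)(0.9774)(0.8969) = 0.3931.
Top-of-atmosphere irradiance = S₀ cos θ_z = 1365 × 0.3931 = 536.58 W/m².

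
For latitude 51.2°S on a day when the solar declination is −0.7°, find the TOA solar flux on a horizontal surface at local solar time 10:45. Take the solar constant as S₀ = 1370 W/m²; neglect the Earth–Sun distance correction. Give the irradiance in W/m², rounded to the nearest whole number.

Hour angle H = 15° × (10.75 − 12) = -18.75°.
cos θ_z = sin φ sin δ + cos φ cos δ cos H = (-0.7793)(-0.0122) + (0.6266)(0.9999)(0.9469) = 0.6028.
Top-of-atmosphere irradiance = S₀ cos θ_z = 1370 × 0.6028 = 825.84 W/m².

826 W/m²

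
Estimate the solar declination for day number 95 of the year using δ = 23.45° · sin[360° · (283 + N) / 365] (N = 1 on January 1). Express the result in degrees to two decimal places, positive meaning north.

360 × (283 + 95) / 365 = 372.822°; sin(372.822°) = 0.2219.
δ = 23.45 × 0.2219 = 5.204° ≈ +5.20°.

+5.20°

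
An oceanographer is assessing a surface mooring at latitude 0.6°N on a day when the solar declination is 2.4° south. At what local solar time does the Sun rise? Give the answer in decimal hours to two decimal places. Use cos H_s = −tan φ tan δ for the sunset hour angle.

6.00 h

−tan φ tan δ = −(0.0105)(-0.0419) = 0.0004; H_s = arccos(0.0004) = 89.98°.
Sunrise is at 12 − H_s/15 = 12 − 5.999 = 6.001 h local solar time.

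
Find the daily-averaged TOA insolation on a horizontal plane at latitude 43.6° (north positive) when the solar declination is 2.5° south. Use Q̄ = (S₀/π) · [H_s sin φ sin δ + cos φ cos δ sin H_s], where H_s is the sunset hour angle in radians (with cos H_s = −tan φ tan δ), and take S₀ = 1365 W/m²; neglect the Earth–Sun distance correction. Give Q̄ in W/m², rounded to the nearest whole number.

The sunset hour angle satisfies cos H_s = −tan φ tan δ = 0.0416, giving H_s = 87.62°. In radians, H_s = 1.5293.
H_s sin φ sin δ = 1.5293 × 0.6896 × -0.0436 = -0.0460.
cos φ cos δ sin H_s = 0.7242 × 0.9990 × 0.9991 = 0.7228.
Q̄ = (1365/π) × (-0.0460 + 0.7228) = 434.49 × 0.6768 = 294.06 W/m².

294 W/m²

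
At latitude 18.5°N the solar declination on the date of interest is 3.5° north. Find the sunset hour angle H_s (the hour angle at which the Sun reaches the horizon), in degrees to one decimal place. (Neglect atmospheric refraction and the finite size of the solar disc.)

91.2°

−tan φ tan δ = −(0.3346)(0.0612) = -0.0205; H_s = arccos(-0.0205) = 91.17°.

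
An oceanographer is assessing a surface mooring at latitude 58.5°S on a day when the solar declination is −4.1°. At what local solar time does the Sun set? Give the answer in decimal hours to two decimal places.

−tan φ tan δ = −(-1.6319)(-0.0717) = -0.1170; H_s = arccos(-0.1170) = 96.72°.
Sunset is at 12 + H_s/15 = 12 + 6.448 = 18.448 h local solar time.

18.45 h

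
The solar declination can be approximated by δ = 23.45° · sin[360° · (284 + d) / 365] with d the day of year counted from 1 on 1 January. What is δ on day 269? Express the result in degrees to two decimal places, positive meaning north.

-2.22°

360 × (284 + 269) / 365 = 545.425°; sin(545.425°) = -0.0945.
δ = 23.45 × -0.0945 = -2.216° ≈ -2.22°.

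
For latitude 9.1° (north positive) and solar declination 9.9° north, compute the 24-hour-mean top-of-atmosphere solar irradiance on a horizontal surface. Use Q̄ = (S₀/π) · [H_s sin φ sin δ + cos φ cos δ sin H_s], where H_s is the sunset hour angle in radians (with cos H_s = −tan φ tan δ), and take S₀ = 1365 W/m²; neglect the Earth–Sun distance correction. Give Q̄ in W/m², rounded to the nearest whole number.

cos H_s = −tan(9.1°) · tan(9.9°) = -0.0280, so H_s = arccos(-0.0280) = 91.60°. In radians, H_s = 1.5987.
H_s sin φ sin δ = 1.5987 × 0.1582 × 0.1719 = 0.0435.
cos φ cos δ sin H_s = 0.9874 × 0.9851 × 0.9996 = 0.9723.
Q̄ = (1365/π) × (0.0435 + 0.9723) = 434.49 × 1.0158 = 441.35 W/m².

441 W/m²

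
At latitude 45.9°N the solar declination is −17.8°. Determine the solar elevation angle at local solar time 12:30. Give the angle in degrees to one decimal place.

Hour angle H = 15° × (12.5 − 12) = 7.50°.
With φ = 45.9°, δ = -17.8°, H = 7.50°: sin φ sin δ = -0.2195, cos φ cos δ cos H = 0.6569, so cos θ_z = 0.4374.
θ_z = arccos(0.4374) = 64.06°, so the elevation is 90° − 64.06° = 25.94°.

25.9°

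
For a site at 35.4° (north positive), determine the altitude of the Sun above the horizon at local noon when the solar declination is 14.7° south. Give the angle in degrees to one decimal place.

39.9°

At local solar noon the hour angle is zero, so the elevation is 90° − |φ − δ| = 90° − |35.4° − (-14.7°)| = 90° − 50.1° = 39.9°.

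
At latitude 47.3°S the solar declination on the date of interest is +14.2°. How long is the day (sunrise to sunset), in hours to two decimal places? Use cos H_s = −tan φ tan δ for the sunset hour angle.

9.88 hours

−tan φ tan δ = −(-1.0837)(0.2530) = 0.2742; H_s = arccos(0.2742) = 74.09°.
Day length = 2 H_s / 15° h⁻¹ = 148.18° / 15 = 9.879 h.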